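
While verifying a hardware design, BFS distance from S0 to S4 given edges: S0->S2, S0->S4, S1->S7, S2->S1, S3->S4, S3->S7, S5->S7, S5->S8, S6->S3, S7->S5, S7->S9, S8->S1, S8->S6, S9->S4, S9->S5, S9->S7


BFS layer-by-layer from S0:
  dist 0: {S0}
  dist 1: {S2, S4}
  -> S4 reached at distance 1
Shortest path length = 1

1


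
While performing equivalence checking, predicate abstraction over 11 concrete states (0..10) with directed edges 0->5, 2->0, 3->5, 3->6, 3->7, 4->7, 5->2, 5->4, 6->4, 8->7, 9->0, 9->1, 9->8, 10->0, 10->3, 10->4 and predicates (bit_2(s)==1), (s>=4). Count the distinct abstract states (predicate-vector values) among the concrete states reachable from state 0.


BFS from 0:
Concrete reachable: {0, 2, 4, 5, 7}
Abstract via predicates (bit_2(s)==1), (s>=4):
  (0,0) <- {0, 2}
  (1,1) <- {4, 5, 7}
Distinct abstract states = 2

2


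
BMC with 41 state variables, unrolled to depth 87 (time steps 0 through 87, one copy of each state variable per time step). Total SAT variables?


BMC unrolls to depth k, creating one copy of each state var for steps 0..k.
Step count = 87 + 1 = 88 (steps 0 through 87)
Vars per step = 41
Total = 41 * 88 = 3608

3608


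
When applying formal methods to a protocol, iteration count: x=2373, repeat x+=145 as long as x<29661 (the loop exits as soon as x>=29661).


Step 1: x goes from 2373 toward 29661 by 145; the body runs while x<29661, so iterations = ceil((bound-start)/step)
Step 2: Distance=27288
Step 3: ceil(27288/145)=189

189


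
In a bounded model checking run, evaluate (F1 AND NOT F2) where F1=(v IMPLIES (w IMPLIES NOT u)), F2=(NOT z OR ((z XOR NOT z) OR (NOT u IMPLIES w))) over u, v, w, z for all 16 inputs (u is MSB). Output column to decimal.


F1 = (v IMPLIES (w IMPLIES NOT u))
F2 = (NOT z OR ((z XOR NOT z) OR (NOT u IMPLIES w)))
Counterexample to F1=>F2 is where F1=1 and F2=0.
Evaluate each row (bits = u,v,w,z, MSB first):
  row 0 [0000]: F1=1 F2=1 -> F1&~F2 -> 0
  row 1 [0001]: F1=1 F2=1 -> F1&~F2 -> 0
  row 2 [0010]: F1=1 F2=1 -> F1&~F2 -> 0
  row 3 [0011]: F1=1 F2=1 -> F1&~F2 -> 0
  row 4 [0100]: F1=1 F2=1 -> F1&~F2 -> 0
  row 5 [0101]: F1=1 F2=1 -> F1&~F2 -> 0
  row 6 [0110]: F1=1 F2=1 -> F1&~F2 -> 0
  row 7 [0111]: F1=1 F2=1 -> F1&~F2 -> 0
  row 8 [1000]: F1=1 F2=1 -> F1&~F2 -> 0
  row 9 [1001]: F1=1 F2=1 -> F1&~F2 -> 0
  row 10 [1010]: F1=1 F2=1 -> F1&~F2 -> 0
  row 11 [1011]: F1=1 F2=1 -> F1&~F2 -> 0
  row 12 [1100]: F1=1 F2=1 -> F1&~F2 -> 0
  row 13 [1101]: F1=1 F2=1 -> F1&~F2 -> 0
  row 14 [1110]: F1=0 F2=1 -> F1&~F2 -> 0
  row 15 [1111]: F1=0 F2=1 -> F1&~F2 -> 0
Full result column, 4 rows per line (u,v fixed per line; w,z runs 00..11 left to right):
  rows 0-3 [u,v=00]: 0000  = hex 0
  rows 4-7 [u,v=01]: 0000  = hex 0
  rows 8-11 [u,v=10]: 0000  = hex 0
  rows 12-15 [u,v=11]: 0000  = hex 0
Counterexample vector (row 0 .. row 15) = 0000000000000000
Output column grouped in 4s = 0000 0000 0000 0000 = 0x0000
Convert to decimal digit by digit (value = value*16 + digit):
  0 -> 0
  0*16 + 0 = 0
  0*16 + 0 = 0
  0*16 + 0 = 0
Decimal = 0

0


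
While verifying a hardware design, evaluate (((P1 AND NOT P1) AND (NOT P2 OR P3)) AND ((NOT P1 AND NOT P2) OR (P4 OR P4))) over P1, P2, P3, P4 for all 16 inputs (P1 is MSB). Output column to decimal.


Formula: (((P1 AND NOT P1) AND (NOT P2 OR P3)) AND ((NOT P1 AND NOT P2) OR (P4 OR P4))) over P1, P2, P3, P4 (16 rows)
Evaluate each row (bits = P1,P2,P3,P4, MSB first):
  row 0 [0000]: (((0 AND NOT 0) AND (NOT 0 OR 0)) AND ((NOT 0 AND NOT 0) OR (0 OR 0))) -> 0
  row 1 [0001]: (((0 AND NOT 0) AND (NOT 0 OR 0)) AND ((NOT 0 AND NOT 0) OR (1 OR 1))) -> 0
  row 2 [0010]: (((0 AND NOT 0) AND (NOT 0 OR 1)) AND ((NOT 0 AND NOT 0) OR (0 OR 0))) -> 0
  row 3 [0011]: (((0 AND NOT 0) AND (NOT 0 OR 1)) AND ((NOT 0 AND NOT 0) OR (1 OR 1))) -> 0
  row 4 [0100]: (((0 AND NOT 0) AND (NOT 1 OR 0)) AND ((NOT 0 AND NOT 1) OR (0 OR 0))) -> 0
  row 5 [0101]: (((0 AND NOT 0) AND (NOT 1 OR 0)) AND ((NOT 0 AND NOT 1) OR (1 OR 1))) -> 0
  row 6 [0110]: (((0 AND NOT 0) AND (NOT 1 OR 1)) AND ((NOT 0 AND NOT 1) OR (0 OR 0))) -> 0
  row 7 [0111]: (((0 AND NOT 0) AND (NOT 1 OR 1)) AND ((NOT 0 AND NOT 1) OR (1 OR 1))) -> 0
  row 8 [1000]: (((1 AND NOT 1) AND (NOT 0 OR 0)) AND ((NOT 1 AND NOT 0) OR (0 OR 0))) -> 0
  row 9 [1001]: (((1 AND NOT 1) AND (NOT 0 OR 0)) AND ((NOT 1 AND NOT 0) OR (1 OR 1))) -> 0
  row 10 [1010]: (((1 AND NOT 1) AND (NOT 0 OR 1)) AND ((NOT 1 AND NOT 0) OR (0 OR 0))) -> 0
  row 11 [1011]: (((1 AND NOT 1) AND (NOT 0 OR 1)) AND ((NOT 1 AND NOT 0) OR (1 OR 1))) -> 0
  row 12 [1100]: (((1 AND NOT 1) AND (NOT 1 OR 0)) AND ((NOT 1 AND NOT 1) OR (0 OR 0))) -> 0
  row 13 [1101]: (((1 AND NOT 1) AND (NOT 1 OR 0)) AND ((NOT 1 AND NOT 1) OR (1 OR 1))) -> 0
  row 14 [1110]: (((1 AND NOT 1) AND (NOT 1 OR 1)) AND ((NOT 1 AND NOT 1) OR (0 OR 0))) -> 0
  row 15 [1111]: (((1 AND NOT 1) AND (NOT 1 OR 1)) AND ((NOT 1 AND NOT 1) OR (1 OR 1))) -> 0
Full result column, 4 rows per line (P1,P2 fixed per line; P3,P4 runs 00..11 left to right):
  rows 0-3 [P1,P2=00]: 0000  = hex 0
  rows 4-7 [P1,P2=01]: 0000  = hex 0
  rows 8-11 [P1,P2=10]: 0000  = hex 0
  rows 12-15 [P1,P2=11]: 0000  = hex 0
Output column (row 0 .. row 15) = 0000000000000000
Output column grouped in 4s = 0000 0000 0000 0000 = 0x0000
Convert to decimal digit by digit (value = value*16 + digit):
  0 -> 0
  0*16 + 0 = 0
  0*16 + 0 = 0
  0*16 + 0 = 0
Decimal = 0

0


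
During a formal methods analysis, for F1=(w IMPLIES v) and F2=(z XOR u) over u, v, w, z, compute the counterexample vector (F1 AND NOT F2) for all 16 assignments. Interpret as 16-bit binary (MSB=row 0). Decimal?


F1 = (w IMPLIES v)
F2 = (z XOR u)
Counterexample to F1=>F2 is where F1=1 and F2=0.
Evaluate each row (bits = u,v,w,z, MSB first):
  row 0 [0000]: F1=1 F2=0 -> F1&~F2 -> 1
  row 1 [0001]: F1=1 F2=1 -> F1&~F2 -> 0
  row 2 [0010]: F1=0 F2=0 -> F1&~F2 -> 0
  row 3 [0011]: F1=0 F2=1 -> F1&~F2 -> 0
  row 4 [0100]: F1=1 F2=0 -> F1&~F2 -> 1
  row 5 [0101]: F1=1 F2=1 -> F1&~F2 -> 0
  row 6 [0110]: F1=1 F2=0 -> F1&~F2 -> 1
  row 7 [0111]: F1=1 F2=1 -> F1&~F2 -> 0
  row 8 [1000]: F1=1 F2=1 -> F1&~F2 -> 0
  row 9 [1001]: F1=1 F2=0 -> F1&~F2 -> 1
  row 10 [1010]: F1=0 F2=1 -> F1&~F2 -> 0
  row 11 [1011]: F1=0 F2=0 -> F1&~F2 -> 0
  row 12 [1100]: F1=1 F2=1 -> F1&~F2 -> 0
  row 13 [1101]: F1=1 F2=0 -> F1&~F2 -> 1
  row 14 [1110]: F1=1 F2=1 -> F1&~F2 -> 0
  row 15 [1111]: F1=1 F2=0 -> F1&~F2 -> 1
Full result column, 4 rows per line (u,v fixed per line; w,z runs 00..11 left to right):
  rows 0-3 [u,v=00]: 1000  = hex 8
  rows 4-7 [u,v=01]: 1010  = hex A
  rows 8-11 [u,v=10]: 0100  = hex 4
  rows 12-15 [u,v=11]: 0101  = hex 5
Counterexample vector (row 0 .. row 15) = 1000101001000101
Output column grouped in 4s = 1000 1010 0100 0101 = 0x8A45
Convert to decimal digit by digit (value = value*16 + digit):
  8 -> 8
  8*16 + 10 (A) = 138
  138*16 + 4 = 2212
  2212*16 + 5 = 35397
Decimal = 35397

35397


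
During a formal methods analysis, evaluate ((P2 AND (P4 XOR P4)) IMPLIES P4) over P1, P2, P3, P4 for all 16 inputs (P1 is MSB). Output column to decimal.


Formula: ((P2 AND (P4 XOR P4)) IMPLIES P4) over P1, P2, P3, P4 (16 rows)
Evaluate each row (bits = P1,P2,P3,P4, MSB first):
  row 0 [0000]: ((0 AND (0 XOR 0)) IMPLIES 0) -> 1
  row 1 [0001]: ((0 AND (1 XOR 1)) IMPLIES 1) -> 1
  row 2 [0010]: ((0 AND (0 XOR 0)) IMPLIES 0) -> 1
  row 3 [0011]: ((0 AND (1 XOR 1)) IMPLIES 1) -> 1
  row 4 [0100]: ((1 AND (0 XOR 0)) IMPLIES 0) -> 1
  row 5 [0101]: ((1 AND (1 XOR 1)) IMPLIES 1) -> 1
  row 6 [0110]: ((1 AND (0 XOR 0)) IMPLIES 0) -> 1
  row 7 [0111]: ((1 AND (1 XOR 1)) IMPLIES 1) -> 1
  row 8 [1000]: ((0 AND (0 XOR 0)) IMPLIES 0) -> 1
  row 9 [1001]: ((0 AND (1 XOR 1)) IMPLIES 1) -> 1
  row 10 [1010]: ((0 AND (0 XOR 0)) IMPLIES 0) -> 1
  row 11 [1011]: ((0 AND (1 XOR 1)) IMPLIES 1) -> 1
  row 12 [1100]: ((1 AND (0 XOR 0)) IMPLIES 0) -> 1
  row 13 [1101]: ((1 AND (1 XOR 1)) IMPLIES 1) -> 1
  row 14 [1110]: ((1 AND (0 XOR 0)) IMPLIES 0) -> 1
  row 15 [1111]: ((1 AND (1 XOR 1)) IMPLIES 1) -> 1
Full result column, 4 rows per line (P1,P2 fixed per line; P3,P4 runs 00..11 left to right):
  rows 0-3 [P1,P2=00]: 1111  = hex F
  rows 4-7 [P1,P2=01]: 1111  = hex F
  rows 8-11 [P1,P2=10]: 1111  = hex F
  rows 12-15 [P1,P2=11]: 1111  = hex F
Output column (row 0 .. row 15) = 1111111111111111
Output column grouped in 4s = 1111 1111 1111 1111 = 0xFFFF
Convert to decimal digit by digit (value = value*16 + digit):
  F -> 15
  15*16 + 15 (F) = 255
  255*16 + 15 (F) = 4095
  4095*16 + 15 (F) = 65535
Decimal = 65535

65535


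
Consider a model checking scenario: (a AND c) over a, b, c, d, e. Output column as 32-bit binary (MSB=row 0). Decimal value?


Formula: (a AND c) over a, b, c, d, e (32 rows)
Evaluate each row (bits = a,b,c,d,e, MSB first):
  row 0 [00000]: (0 AND 0) -> 0
  row 1 [00001]: (0 AND 0) -> 0
  row 2 [00010]: (0 AND 0) -> 0
  row 3 [00011]: (0 AND 0) -> 0
  row 4 [00100]: (0 AND 1) -> 0
  row 5 [00101]: (0 AND 1) -> 0
  row 6 [00110]: (0 AND 1) -> 0
  row 7 [00111]: (0 AND 1) -> 0
  row 8 [01000]: (0 AND 0) -> 0
  row 9 [01001]: (0 AND 0) -> 0
  row 10 [01010]: (0 AND 0) -> 0
  row 11 [01011]: (0 AND 0) -> 0
  row 12 [01100]: (0 AND 1) -> 0
  row 13 [01101]: (0 AND 1) -> 0
  row 14 [01110]: (0 AND 1) -> 0
  row 15 [01111]: (0 AND 1) -> 0
  row 16 [10000]: (1 AND 0) -> 0
  row 17 [10001]: (1 AND 0) -> 0
  row 18 [10010]: (1 AND 0) -> 0
  row 19 [10011]: (1 AND 0) -> 0
  row 20 [10100]: (1 AND 1) -> 1
  row 21 [10101]: (1 AND 1) -> 1
  row 22 [10110]: (1 AND 1) -> 1
  row 23 [10111]: (1 AND 1) -> 1
  row 24 [11000]: (1 AND 0) -> 0
  row 25 [11001]: (1 AND 0) -> 0
  row 26 [11010]: (1 AND 0) -> 0
  row 27 [11011]: (1 AND 0) -> 0
  row 28 [11100]: (1 AND 1) -> 1
  row 29 [11101]: (1 AND 1) -> 1
  row 30 [11110]: (1 AND 1) -> 1
  row 31 [11111]: (1 AND 1) -> 1
Full result column, 4 rows per line (a,b,c fixed per line; d,e runs 00..11 left to right):
  rows 0-3 [a,b,c=000]: 0000  = hex 0
  rows 4-7 [a,b,c=001]: 0000  = hex 0
  rows 8-11 [a,b,c=010]: 0000  = hex 0
  rows 12-15 [a,b,c=011]: 0000  = hex 0
  rows 16-19 [a,b,c=100]: 0000  = hex 0
  rows 20-23 [a,b,c=101]: 1111  = hex F
  rows 24-27 [a,b,c=110]: 0000  = hex 0
  rows 28-31 [a,b,c=111]: 1111  = hex F
Output column (row 0 .. row 31) = 00000000000000000000111100001111
Output column grouped in 4s = 0000 0000 0000 0000 0000 1111 0000 1111 = 0x00000F0F
Convert to decimal digit by digit (value = value*16 + digit):
  0 -> 0
  0*16 + 0 = 0
  0*16 + 0 = 0
  0*16 + 0 = 0
  0*16 + 0 = 0
  0*16 + 15 (F) = 15
  15*16 + 0 = 240
  240*16 + 15 (F) = 3855
Decimal = 3855

3855


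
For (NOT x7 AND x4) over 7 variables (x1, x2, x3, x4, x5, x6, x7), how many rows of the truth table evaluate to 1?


Formula: (NOT x7 AND x4) over 7 vars (128 rows)
Evaluate each row (x1, x2, x3, x4, x5, x6, x7 as bits, MSB first):
  row 0 [0000000]: (NOT 0 AND 0) -> 0
  row 1 [0000001]: (NOT 1 AND 0) -> 0
  row 2 [0000010]: (NOT 0 AND 0) -> 0
  row 3 [0000011]: (NOT 1 AND 0) -> 0
  row 4 [0000100]: (NOT 0 AND 0) -> 0
  (every remaining row is evaluated the same way; all 128 results are listed next)
Full result column, 8 rows per line (x1,x2,x3,x4 fixed per line; x5,x6,x7 runs 000..111 left to right):
  rows 0-7 [x1,x2,x3,x4=0000]: 00000000  (ones: 0)
  rows 8-15 [x1,x2,x3,x4=0001]: 10101010  (ones: 4)
  rows 16-23 [x1,x2,x3,x4=0010]: 00000000  (ones: 0)
  rows 24-31 [x1,x2,x3,x4=0011]: 10101010  (ones: 4)
  rows 32-39 [x1,x2,x3,x4=0100]: 00000000  (ones: 0)
  rows 40-47 [x1,x2,x3,x4=0101]: 10101010  (ones: 4)
  rows 48-55 [x1,x2,x3,x4=0110]: 00000000  (ones: 0)
  rows 56-63 [x1,x2,x3,x4=0111]: 10101010  (ones: 4)
  rows 64-71 [x1,x2,x3,x4=1000]: 00000000  (ones: 0)
  rows 72-79 [x1,x2,x3,x4=1001]: 10101010  (ones: 4)
  rows 80-87 [x1,x2,x3,x4=1010]: 00000000  (ones: 0)
  rows 88-95 [x1,x2,x3,x4=1011]: 10101010  (ones: 4)
  rows 96-103 [x1,x2,x3,x4=1100]: 00000000  (ones: 0)
  rows 104-111 [x1,x2,x3,x4=1101]: 10101010  (ones: 4)
  rows 112-119 [x1,x2,x3,x4=1110]: 00000000  (ones: 0)
  rows 120-127 [x1,x2,x3,x4=1111]: 10101010  (ones: 4)
Count of 1-rows = 0+4+0+4+0+4+0+4+0+4+0+4+0+4+0+4 = 32

32


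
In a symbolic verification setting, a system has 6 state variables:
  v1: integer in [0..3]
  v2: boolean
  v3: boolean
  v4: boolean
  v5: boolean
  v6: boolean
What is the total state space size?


State space = product of domain sizes of all variables.
Domain sizes:
  v1 (integer in [0..3]): 4
  v2 (boolean): 2
  v3 (boolean): 2
  v4 (boolean): 2
  v5 (boolean): 2
  v6 (boolean): 2
Product = 4 * 2 * 2 * 2 * 2 * 2 = 128

128


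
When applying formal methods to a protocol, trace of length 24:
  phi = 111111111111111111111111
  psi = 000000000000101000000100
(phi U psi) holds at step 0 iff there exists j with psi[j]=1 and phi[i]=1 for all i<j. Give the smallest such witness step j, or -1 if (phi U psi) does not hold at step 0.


(phi U psi) at 0: need smallest j with psi[j]=1 and phi[i]=1 for all i in [0,j).
Scan from step 0:
  step 0: phi=1, psi=0 -> continue
  step 1: phi=1, psi=0 -> continue
  step 2: phi=1, psi=0 -> continue
  step 3: phi=1, psi=0 -> continue
  step 12: psi=1 and phi held for [0,12) -> witness found
Witness step = 12

12


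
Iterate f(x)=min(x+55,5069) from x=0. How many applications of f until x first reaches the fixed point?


Step 1: x=0, cap=5069, increment=55
Step 2: x grows by 55 each step until capped at 5069; fixed point is x=5069
Step 3: iterations = ceil(5069/55) = 93

93


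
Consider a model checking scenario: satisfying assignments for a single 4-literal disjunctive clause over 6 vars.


Step 1: Total=2^6=64
Step 2: Unsat when all 4 false: 2^2=4
Step 3: Sat=64-4=60

60


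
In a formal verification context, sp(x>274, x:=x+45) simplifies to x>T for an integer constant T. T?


Formula: sp(P, x:=E) = exists old_x. (x = E[old_x/x]) AND P[old_x/x] (old_x is the value of x before the assignment; eliminate old_x by solving x = E[old_x/x] for old_x)
Step 1: Precondition P: x>274, i.e. old_x > 274
Step 2: Assignment gives x = old_x + 45, so old_x = x - 45
Step 3: Substitute into P: x - 45 > 274
Step 4: Simplify: x > 274+45 = 319

319


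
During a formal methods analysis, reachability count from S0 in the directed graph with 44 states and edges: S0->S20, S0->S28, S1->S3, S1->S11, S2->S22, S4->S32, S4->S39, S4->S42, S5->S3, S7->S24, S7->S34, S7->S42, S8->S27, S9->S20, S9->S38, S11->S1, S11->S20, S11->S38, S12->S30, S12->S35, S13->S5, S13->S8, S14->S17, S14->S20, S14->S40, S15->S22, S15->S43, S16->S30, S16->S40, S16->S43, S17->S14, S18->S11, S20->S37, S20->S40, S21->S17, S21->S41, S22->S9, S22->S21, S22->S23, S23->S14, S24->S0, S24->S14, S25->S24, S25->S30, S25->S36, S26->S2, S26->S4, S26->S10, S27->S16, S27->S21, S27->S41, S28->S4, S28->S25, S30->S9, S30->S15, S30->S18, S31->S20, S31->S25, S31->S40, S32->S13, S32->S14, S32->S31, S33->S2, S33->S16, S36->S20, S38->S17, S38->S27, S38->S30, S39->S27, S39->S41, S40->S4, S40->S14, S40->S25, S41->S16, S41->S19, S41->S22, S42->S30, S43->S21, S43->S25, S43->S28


BFS from S0:
  layer 0: {S0}
  layer 1: {S20, S28}
  layer 2: {S4, S25, S37, S40}
  layer 3: {S14, S24, S30, S32, S36, S39, S42}
  layer 4: {S9, S13, S15, S17, S18, S27, S31, S41}
  layer 5: {S5, S8, S11, S16, S19, S21, S22, S38, S43}
  layer 6: {S1, S3, S23}
Reachable set: {S0, S1, S3, S4, S5, S8, S9, S11, S13, S14, S15, S16, S17, S18, S19, S20, S21, S22, S23, S24, S25, S27, S28, S30, S31, S32, S36, S37, S38, S39, S40, S41, S42, S43}
Count = 34

34


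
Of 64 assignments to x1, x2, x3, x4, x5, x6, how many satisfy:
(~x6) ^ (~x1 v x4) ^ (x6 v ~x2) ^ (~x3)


CNF with 4 clauses over 6 vars (64 assignments).
An assignment satisfies CNF iff every clause has >=1 true literal.
Check each row (bits = x1,x2,x3,x4,x5,x6; clause T/F shown):
  row 0 [000000]: clauses=TTTT -> 1
  row 1 [000001]: clauses=FTTT -> 0
  row 2 [000010]: clauses=TTTT -> 1
  row 3 [000011]: clauses=FTTT -> 0
  row 4 [000100]: clauses=TTTT -> 1
  (every remaining row is evaluated the same way; all 64 results are listed next)
Full result column, 8 rows per line (x1,x2,x3 fixed per line; x4,x5,x6 runs 000..111 left to right):
  rows 0-7 [x1,x2,x3=000]: 10101010  (ones: 4)
  rows 8-15 [x1,x2,x3=001]: 00000000  (ones: 0)
  rows 16-23 [x1,x2,x3=010]: 00000000  (ones: 0)
  rows 24-31 [x1,x2,x3=011]: 00000000  (ones: 0)
  rows 32-39 [x1,x2,x3=100]: 00001010  (ones: 2)
  rows 40-47 [x1,x2,x3=101]: 00000000  (ones: 0)
  rows 48-55 [x1,x2,x3=110]: 00000000  (ones: 0)
  rows 56-63 [x1,x2,x3=111]: 00000000  (ones: 0)
Satisfying assignments = 4+0+0+0+2+0+0+0 = 6

6


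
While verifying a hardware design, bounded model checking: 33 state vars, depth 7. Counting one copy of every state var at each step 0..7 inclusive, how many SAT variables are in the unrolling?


BMC unrolls to depth k, creating one copy of each state var for steps 0..k.
Step count = 7 + 1 = 8 (steps 0 through 7)
Vars per step = 33
Total = 33 * 8 = 264

264


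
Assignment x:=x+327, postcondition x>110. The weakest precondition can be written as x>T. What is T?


Formula: wp(x:=E, P) = P[E/x] (substitute E for x in postcondition)
Step 1: Postcondition: x>110
Step 2: Substitute x+327 for x: x+327>110
Step 3: Solve for x: x > 110-327 = -217

-217


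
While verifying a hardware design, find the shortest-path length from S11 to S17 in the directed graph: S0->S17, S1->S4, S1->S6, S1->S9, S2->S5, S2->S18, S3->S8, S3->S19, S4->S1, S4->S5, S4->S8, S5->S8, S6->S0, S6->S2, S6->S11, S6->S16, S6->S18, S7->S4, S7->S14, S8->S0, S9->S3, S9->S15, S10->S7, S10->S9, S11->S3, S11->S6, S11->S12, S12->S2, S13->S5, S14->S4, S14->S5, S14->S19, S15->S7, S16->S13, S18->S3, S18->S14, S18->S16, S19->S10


BFS layer-by-layer from S11:
  dist 0: {S11}
  dist 1: {S3, S6, S12}
  dist 2: {S0, S2, S8, S16, S18, S19}
  dist 3: {S5, S10, S13, S14, S17}
  -> S17 reached at distance 3
Shortest path length = 3

3


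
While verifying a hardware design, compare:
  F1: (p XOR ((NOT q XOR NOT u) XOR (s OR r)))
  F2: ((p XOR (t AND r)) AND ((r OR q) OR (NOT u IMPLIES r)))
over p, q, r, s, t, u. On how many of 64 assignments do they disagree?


F1 = (p XOR ((NOT q XOR NOT u) XOR (s OR r)))
F2 = ((p XOR (t AND r)) AND ((r OR q) OR (NOT u IMPLIES r)))
Evaluate both on each of 64 rows (bits = p,q,r,s,t,u):
  row 0 [000000]: F1=0 F2=0 -> 0
  row 1 [000001]: F1=1 F2=0 (differ) -> 1
  row 2 [000010]: F1=0 F2=0 -> 0
  row 3 [000011]: F1=1 F2=0 (differ) -> 1
  row 4 [000100]: F1=1 F2=0 (differ) -> 1
  (every remaining row is evaluated the same way; all 64 results are listed next)
Full result column, 8 rows per line (p,q,r fixed per line; s,t,u runs 000..111 left to right):
  rows 0-7 [p,q,r=000]: 01011010  (ones: 4)
  rows 8-15 [p,q,r=001]: 10011001  (ones: 4)
  rows 16-23 [p,q,r=010]: 10100101  (ones: 4)
  rows 24-31 [p,q,r=011]: 01100110  (ones: 4)
  rows 32-39 [p,q,r=100]: 11110000  (ones: 4)
  rows 40-47 [p,q,r=101]: 10011001  (ones: 4)
  rows 48-55 [p,q,r=110]: 10100101  (ones: 4)
  rows 56-63 [p,q,r=111]: 01100110  (ones: 4)
Disagreements = 4+4+4+4+4+4+4+4 = 32

32


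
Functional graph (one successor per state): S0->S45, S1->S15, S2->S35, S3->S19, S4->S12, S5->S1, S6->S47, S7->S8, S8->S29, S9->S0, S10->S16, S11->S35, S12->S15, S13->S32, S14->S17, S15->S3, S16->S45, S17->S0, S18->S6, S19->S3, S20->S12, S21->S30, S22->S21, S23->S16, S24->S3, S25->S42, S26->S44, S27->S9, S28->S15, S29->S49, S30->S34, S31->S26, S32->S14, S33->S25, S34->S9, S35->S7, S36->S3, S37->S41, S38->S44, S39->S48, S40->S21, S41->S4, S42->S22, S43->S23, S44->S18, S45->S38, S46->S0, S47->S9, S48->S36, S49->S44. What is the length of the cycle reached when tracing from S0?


Trace from S0 until a state repeats:
  S0 -> S45 -> S38 -> S44 -> S18 -> S6 -> S47 -> S9 -> S0
S0 first seen at step 0, revisited at step 8.
Cycle length = 8 - 0 = 8

8


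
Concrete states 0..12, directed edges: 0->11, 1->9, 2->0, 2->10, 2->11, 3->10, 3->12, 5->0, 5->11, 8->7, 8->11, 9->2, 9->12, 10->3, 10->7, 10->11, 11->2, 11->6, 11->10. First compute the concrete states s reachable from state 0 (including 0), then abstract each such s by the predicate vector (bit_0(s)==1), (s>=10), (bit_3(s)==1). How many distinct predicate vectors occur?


BFS from 0:
Concrete reachable: {0, 2, 3, 6, 7, 10, 11, 12}
Abstract via predicates (bit_0(s)==1), (s>=10), (bit_3(s)==1):
  (0,0,0) <- {0, 2, 6}
  (0,1,1) <- {10, 12}
  (1,0,0) <- {3, 7}
  (1,1,1) <- {11}
Distinct abstract states = 4

4


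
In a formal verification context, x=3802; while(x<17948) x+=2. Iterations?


Step 1: x goes from 3802 toward 17948 by 2; the body runs while x<17948, so iterations = ceil((bound-start)/step)
Step 2: Distance=14146
Step 3: ceil(14146/2)=7073

7073


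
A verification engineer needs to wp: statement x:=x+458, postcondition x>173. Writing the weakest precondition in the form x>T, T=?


Formula: wp(x:=E, P) = P[E/x] (substitute E for x in postcondition)
Step 1: Postcondition: x>173
Step 2: Substitute x+458 for x: x+458>173
Step 3: Solve for x: x > 173-458 = -285

-285


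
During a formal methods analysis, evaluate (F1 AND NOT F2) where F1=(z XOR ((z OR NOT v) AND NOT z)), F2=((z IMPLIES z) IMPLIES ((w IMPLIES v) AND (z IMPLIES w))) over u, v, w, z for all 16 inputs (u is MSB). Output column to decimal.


F1 = (z XOR ((z OR NOT v) AND NOT z))
F2 = ((z IMPLIES z) IMPLIES ((w IMPLIES v) AND (z IMPLIES w)))
Counterexample to F1=>F2 is where F1=1 and F2=0.
Evaluate each row (bits = u,v,w,z, MSB first):
  row 0 [0000]: F1=1 F2=1 -> F1&~F2 -> 0
  row 1 [0001]: F1=1 F2=0 -> F1&~F2 -> 1
  row 2 [0010]: F1=1 F2=0 -> F1&~F2 -> 1
  row 3 [0011]: F1=1 F2=0 -> F1&~F2 -> 1
  row 4 [0100]: F1=0 F2=1 -> F1&~F2 -> 0
  row 5 [0101]: F1=1 F2=0 -> F1&~F2 -> 1
  row 6 [0110]: F1=0 F2=1 -> F1&~F2 -> 0
  row 7 [0111]: F1=1 F2=1 -> F1&~F2 -> 0
  row 8 [1000]: F1=1 F2=1 -> F1&~F2 -> 0
  row 9 [1001]: F1=1 F2=0 -> F1&~F2 -> 1
  row 10 [1010]: F1=1 F2=0 -> F1&~F2 -> 1
  row 11 [1011]: F1=1 F2=0 -> F1&~F2 -> 1
  row 12 [1100]: F1=0 F2=1 -> F1&~F2 -> 0
  row 13 [1101]: F1=1 F2=0 -> F1&~F2 -> 1
  row 14 [1110]: F1=0 F2=1 -> F1&~F2 -> 0
  row 15 [1111]: F1=1 F2=1 -> F1&~F2 -> 0
Full result column, 4 rows per line (u,v fixed per line; w,z runs 00..11 left to right):
  rows 0-3 [u,v=00]: 0111  = hex 7
  rows 4-7 [u,v=01]: 0100  = hex 4
  rows 8-11 [u,v=10]: 0111  = hex 7
  rows 12-15 [u,v=11]: 0100  = hex 4
Counterexample vector (row 0 .. row 15) = 0111010001110100
Output column grouped in 4s = 0111 0100 0111 0100 = 0x7474
Convert to decimal digit by digit (value = value*16 + digit):
  7 -> 7
  7*16 + 4 = 116
  116*16 + 7 = 1863
  1863*16 + 4 = 29812
Decimal = 29812

29812


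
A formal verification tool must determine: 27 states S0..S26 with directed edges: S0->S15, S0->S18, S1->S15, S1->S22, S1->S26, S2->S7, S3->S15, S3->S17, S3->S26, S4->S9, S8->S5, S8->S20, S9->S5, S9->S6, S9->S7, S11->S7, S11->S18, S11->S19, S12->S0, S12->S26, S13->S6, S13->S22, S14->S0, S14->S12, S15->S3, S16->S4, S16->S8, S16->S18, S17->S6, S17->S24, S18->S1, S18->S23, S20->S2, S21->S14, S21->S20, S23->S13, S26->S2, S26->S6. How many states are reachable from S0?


BFS from S0:
  layer 0: {S0}
  layer 1: {S15, S18}
  layer 2: {S1, S3, S23}
  layer 3: {S13, S17, S22, S26}
  layer 4: {S2, S6, S24}
  layer 5: {S7}
Reachable set: {S0, S1, S2, S3, S6, S7, S13, S15, S17, S18, S22, S23, S24, S26}
Count = 14

14


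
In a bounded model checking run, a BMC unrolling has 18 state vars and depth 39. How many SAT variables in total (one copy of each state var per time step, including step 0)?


BMC unrolls to depth k, creating one copy of each state var for steps 0..k.
Step count = 39 + 1 = 40 (steps 0 through 39)
Vars per step = 18
Total = 18 * 40 = 720

720


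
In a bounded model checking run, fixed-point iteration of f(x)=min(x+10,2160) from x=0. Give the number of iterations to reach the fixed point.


Step 1: x=0, cap=2160, increment=10
Step 2: x grows by 10 each step until capped at 2160; fixed point is x=2160
Step 3: iterations = ceil(2160/10) = 216

216


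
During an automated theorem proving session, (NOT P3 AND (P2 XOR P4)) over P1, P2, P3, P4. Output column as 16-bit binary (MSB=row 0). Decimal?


Formula: (NOT P3 AND (P2 XOR P4)) over P1, P2, P3, P4 (16 rows)
Evaluate each row (bits = P1,P2,P3,P4, MSB first):
  row 0 [0000]: (NOT 0 AND (0 XOR 0)) -> 0
  row 1 [0001]: (NOT 0 AND (0 XOR 1)) -> 1
  row 2 [0010]: (NOT 1 AND (0 XOR 0)) -> 0
  row 3 [0011]: (NOT 1 AND (0 XOR 1)) -> 0
  row 4 [0100]: (NOT 0 AND (1 XOR 0)) -> 1
  row 5 [0101]: (NOT 0 AND (1 XOR 1)) -> 0
  row 6 [0110]: (NOT 1 AND (1 XOR 0)) -> 0
  row 7 [0111]: (NOT 1 AND (1 XOR 1)) -> 0
  row 8 [1000]: (NOT 0 AND (0 XOR 0)) -> 0
  row 9 [1001]: (NOT 0 AND (0 XOR 1)) -> 1
  row 10 [1010]: (NOT 1 AND (0 XOR 0)) -> 0
  row 11 [1011]: (NOT 1 AND (0 XOR 1)) -> 0
  row 12 [1100]: (NOT 0 AND (1 XOR 0)) -> 1
  row 13 [1101]: (NOT 0 AND (1 XOR 1)) -> 0
  row 14 [1110]: (NOT 1 AND (1 XOR 0)) -> 0
  row 15 [1111]: (NOT 1 AND (1 XOR 1)) -> 0
Full result column, 4 rows per line (P1,P2 fixed per line; P3,P4 runs 00..11 left to right):
  rows 0-3 [P1,P2=00]: 0100  = hex 4
  rows 4-7 [P1,P2=01]: 1000  = hex 8
  rows 8-11 [P1,P2=10]: 0100  = hex 4
  rows 12-15 [P1,P2=11]: 1000  = hex 8
Output column (row 0 .. row 15) = 0100100001001000
Output column grouped in 4s = 0100 1000 0100 1000 = 0x4848
Convert to decimal digit by digit (value = value*16 + digit):
  4 -> 4
  4*16 + 8 = 72
  72*16 + 4 = 1156
  1156*16 + 8 = 18504
Decimal = 18504

18504


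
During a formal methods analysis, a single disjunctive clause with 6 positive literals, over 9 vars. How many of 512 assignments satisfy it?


Step 1: Total=2^9=512
Step 2: Unsat when all 6 false: 2^3=8
Step 3: Sat=512-8=504

504


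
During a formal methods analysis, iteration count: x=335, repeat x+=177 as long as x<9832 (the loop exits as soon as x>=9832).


Step 1: x goes from 335 toward 9832 by 177; the body runs while x<9832, so iterations = ceil((bound-start)/step)
Step 2: Distance=9497
Step 3: ceil(9497/177)=54

54


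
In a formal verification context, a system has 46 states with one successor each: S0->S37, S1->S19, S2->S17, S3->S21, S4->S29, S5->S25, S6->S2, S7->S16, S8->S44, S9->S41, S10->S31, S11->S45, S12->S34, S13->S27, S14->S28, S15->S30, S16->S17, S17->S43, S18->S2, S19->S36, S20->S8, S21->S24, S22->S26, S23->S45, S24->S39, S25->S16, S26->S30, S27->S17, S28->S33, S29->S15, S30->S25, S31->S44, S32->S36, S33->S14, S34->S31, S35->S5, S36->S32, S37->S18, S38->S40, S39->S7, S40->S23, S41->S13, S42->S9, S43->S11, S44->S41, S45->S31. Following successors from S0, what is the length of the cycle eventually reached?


Trace from S0 until a state repeats:
  S0 -> S37 -> S18 -> S2 -> S17 -> S43 -> S11 -> S45 -> S31 -> S44 -> S41 -> S13 -> S27 -> S17
S17 first seen at step 4, revisited at step 13.
Cycle length = 13 - 4 = 9

9


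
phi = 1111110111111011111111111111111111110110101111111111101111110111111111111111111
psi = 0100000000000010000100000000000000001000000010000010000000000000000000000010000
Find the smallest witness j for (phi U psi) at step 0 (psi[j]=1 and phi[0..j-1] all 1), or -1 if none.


(phi U psi) at 0: need smallest j with psi[j]=1 and phi[i]=1 for all i in [0,j).
Scan from step 0:
  step 0: phi=1, psi=0 -> continue
  step 1: psi=1 and phi held for [0,1) -> witness found
Witness step = 1

1


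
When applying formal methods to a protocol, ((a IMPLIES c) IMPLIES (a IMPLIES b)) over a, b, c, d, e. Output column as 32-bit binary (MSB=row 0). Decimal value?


Formula: ((a IMPLIES c) IMPLIES (a IMPLIES b)) over a, b, c, d, e (32 rows)
Evaluate each row (bits = a,b,c,d,e, MSB first):
  row 0 [00000]: ((0 IMPLIES 0) IMPLIES (0 IMPLIES 0)) -> 1
  row 1 [00001]: ((0 IMPLIES 0) IMPLIES (0 IMPLIES 0)) -> 1
  row 2 [00010]: ((0 IMPLIES 0) IMPLIES (0 IMPLIES 0)) -> 1
  row 3 [00011]: ((0 IMPLIES 0) IMPLIES (0 IMPLIES 0)) -> 1
  row 4 [00100]: ((0 IMPLIES 1) IMPLIES (0 IMPLIES 0)) -> 1
  row 5 [00101]: ((0 IMPLIES 1) IMPLIES (0 IMPLIES 0)) -> 1
  row 6 [00110]: ((0 IMPLIES 1) IMPLIES (0 IMPLIES 0)) -> 1
  row 7 [00111]: ((0 IMPLIES 1) IMPLIES (0 IMPLIES 0)) -> 1
  row 8 [01000]: ((0 IMPLIES 0) IMPLIES (0 IMPLIES 1)) -> 1
  row 9 [01001]: ((0 IMPLIES 0) IMPLIES (0 IMPLIES 1)) -> 1
  row 10 [01010]: ((0 IMPLIES 0) IMPLIES (0 IMPLIES 1)) -> 1
  row 11 [01011]: ((0 IMPLIES 0) IMPLIES (0 IMPLIES 1)) -> 1
  row 12 [01100]: ((0 IMPLIES 1) IMPLIES (0 IMPLIES 1)) -> 1
  row 13 [01101]: ((0 IMPLIES 1) IMPLIES (0 IMPLIES 1)) -> 1
  row 14 [01110]: ((0 IMPLIES 1) IMPLIES (0 IMPLIES 1)) -> 1
  row 15 [01111]: ((0 IMPLIES 1) IMPLIES (0 IMPLIES 1)) -> 1
  row 16 [10000]: ((1 IMPLIES 0) IMPLIES (1 IMPLIES 0)) -> 1
  row 17 [10001]: ((1 IMPLIES 0) IMPLIES (1 IMPLIES 0)) -> 1
  row 18 [10010]: ((1 IMPLIES 0) IMPLIES (1 IMPLIES 0)) -> 1
  row 19 [10011]: ((1 IMPLIES 0) IMPLIES (1 IMPLIES 0)) -> 1
  row 20 [10100]: ((1 IMPLIES 1) IMPLIES (1 IMPLIES 0)) -> 0
  row 21 [10101]: ((1 IMPLIES 1) IMPLIES (1 IMPLIES 0)) -> 0
  row 22 [10110]: ((1 IMPLIES 1) IMPLIES (1 IMPLIES 0)) -> 0
  row 23 [10111]: ((1 IMPLIES 1) IMPLIES (1 IMPLIES 0)) -> 0
  row 24 [11000]: ((1 IMPLIES 0) IMPLIES (1 IMPLIES 1)) -> 1
  row 25 [11001]: ((1 IMPLIES 0) IMPLIES (1 IMPLIES 1)) -> 1
  row 26 [11010]: ((1 IMPLIES 0) IMPLIES (1 IMPLIES 1)) -> 1
  row 27 [11011]: ((1 IMPLIES 0) IMPLIES (1 IMPLIES 1)) -> 1
  row 28 [11100]: ((1 IMPLIES 1) IMPLIES (1 IMPLIES 1)) -> 1
  row 29 [11101]: ((1 IMPLIES 1) IMPLIES (1 IMPLIES 1)) -> 1
  row 30 [11110]: ((1 IMPLIES 1) IMPLIES (1 IMPLIES 1)) -> 1
  row 31 [11111]: ((1 IMPLIES 1) IMPLIES (1 IMPLIES 1)) -> 1
Full result column, 4 rows per line (a,b,c fixed per line; d,e runs 00..11 left to right):
  rows 0-3 [a,b,c=000]: 1111  = hex F
  rows 4-7 [a,b,c=001]: 1111  = hex F
  rows 8-11 [a,b,c=010]: 1111  = hex F
  rows 12-15 [a,b,c=011]: 1111  = hex F
  rows 16-19 [a,b,c=100]: 1111  = hex F
  rows 20-23 [a,b,c=101]: 0000  = hex 0
  rows 24-27 [a,b,c=110]: 1111  = hex F
  rows 28-31 [a,b,c=111]: 1111  = hex F
Output column (row 0 .. row 31) = 11111111111111111111000011111111
Output column grouped in 4s = 1111 1111 1111 1111 1111 0000 1111 1111 = 0xFFFFF0FF
Convert to decimal digit by digit (value = value*16 + digit):
  F -> 15
  15*16 + 15 (F) = 255
  255*16 + 15 (F) = 4095
  4095*16 + 15 (F) = 65535
  65535*16 + 15 (F) = 1048575
  1048575*16 + 0 = 16777200
  16777200*16 + 15 (F) = 268435215
  268435215*16 + 15 (F) = 4294963455
Decimal = 4294963455

4294963455


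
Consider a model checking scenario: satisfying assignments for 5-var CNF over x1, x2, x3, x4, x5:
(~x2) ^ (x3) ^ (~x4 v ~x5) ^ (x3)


CNF with 4 clauses over 5 vars (32 assignments).
An assignment satisfies CNF iff every clause has >=1 true literal.
Check each row (bits = x1,x2,x3,x4,x5; clause T/F shown):
  row 0 [00000]: clauses=TFTF -> 0
  row 1 [00001]: clauses=TFTF -> 0
  row 2 [00010]: clauses=TFTF -> 0
  row 3 [00011]: clauses=TFFF -> 0
  row 4 [00100]: clauses=TTTT -> 1
  row 5 [00101]: clauses=TTTT -> 1
  row 6 [00110]: clauses=TTTT -> 1
  row 7 [00111]: clauses=TTFT -> 0
  row 8 [01000]: clauses=FFTF -> 0
  row 9 [01001]: clauses=FFTF -> 0
  row 10 [01010]: clauses=FFTF -> 0
  row 11 [01011]: clauses=FFFF -> 0
  row 12 [01100]: clauses=FTTT -> 0
  row 13 [01101]: clauses=FTTT -> 0
  row 14 [01110]: clauses=FTTT -> 0
  row 15 [01111]: clauses=FTFT -> 0
  row 16 [10000]: clauses=TFTF -> 0
  row 17 [10001]: clauses=TFTF -> 0
  row 18 [10010]: clauses=TFTF -> 0
  row 19 [10011]: clauses=TFFF -> 0
  row 20 [10100]: clauses=TTTT -> 1
  row 21 [10101]: clauses=TTTT -> 1
  row 22 [10110]: clauses=TTTT -> 1
  row 23 [10111]: clauses=TTFT -> 0
  row 24 [11000]: clauses=FFTF -> 0
  row 25 [11001]: clauses=FFTF -> 0
  row 26 [11010]: clauses=FFTF -> 0
  row 27 [11011]: clauses=FFFF -> 0
  row 28 [11100]: clauses=FTTT -> 0
  row 29 [11101]: clauses=FTTT -> 0
  row 30 [11110]: clauses=FTTT -> 0
  row 31 [11111]: clauses=FTFT -> 0
Full result column, 8 rows per line (x1,x2 fixed per line; x3,x4,x5 runs 000..111 left to right):
  rows 0-7 [x1,x2=00]: 00001110  (ones: 3)
  rows 8-15 [x1,x2=01]: 00000000  (ones: 0)
  rows 16-23 [x1,x2=10]: 00001110  (ones: 3)
  rows 24-31 [x1,x2=11]: 00000000  (ones: 0)
Satisfying assignments = 3+0+3+0 = 6

6


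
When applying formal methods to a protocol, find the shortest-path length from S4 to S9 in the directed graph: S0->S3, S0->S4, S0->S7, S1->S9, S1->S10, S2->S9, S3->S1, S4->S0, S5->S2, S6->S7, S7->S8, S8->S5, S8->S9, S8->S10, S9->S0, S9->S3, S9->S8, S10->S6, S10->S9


BFS layer-by-layer from S4:
  dist 0: {S4}
  dist 1: {S0}
  dist 2: {S3, S7}
  dist 3: {S1, S8}
  dist 4: {S5, S9, S10}
  -> S9 reached at distance 4
Shortest path length = 4

4


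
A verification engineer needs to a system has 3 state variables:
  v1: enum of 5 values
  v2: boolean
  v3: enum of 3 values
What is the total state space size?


State space = product of domain sizes of all variables.
Domain sizes:
  v1 (enum of 5 values): 5
  v2 (boolean): 2
  v3 (enum of 3 values): 3
Product = 5 * 2 * 3 = 30

30


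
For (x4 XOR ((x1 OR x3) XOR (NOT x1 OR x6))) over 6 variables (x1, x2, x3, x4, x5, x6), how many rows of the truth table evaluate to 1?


Formula: (x4 XOR ((x1 OR x3) XOR (NOT x1 OR x6))) over 6 vars (64 rows)
Evaluate each row (x1, x2, x3, x4, x5, x6 as bits, MSB first):
  row 0 [000000]: (0 XOR ((0 OR 0) XOR (NOT 0 OR 0))) -> 1
  row 1 [000001]: (0 XOR ((0 OR 0) XOR (NOT 0 OR 1))) -> 1
  row 2 [000010]: (0 XOR ((0 OR 0) XOR (NOT 0 OR 0))) -> 1
  row 3 [000011]: (0 XOR ((0 OR 0) XOR (NOT 0 OR 1))) -> 1
  row 4 [000100]: (1 XOR ((0 OR 0) XOR (NOT 0 OR 0))) -> 0
  (every remaining row is evaluated the same way; all 64 results are listed next)
Full result column, 8 rows per line (x1,x2,x3 fixed per line; x4,x5,x6 runs 000..111 left to right):
  rows 0-7 [x1,x2,x3=000]: 11110000  (ones: 4)
  rows 8-15 [x1,x2,x3=001]: 00001111  (ones: 4)
  rows 16-23 [x1,x2,x3=010]: 11110000  (ones: 4)
  rows 24-31 [x1,x2,x3=011]: 00001111  (ones: 4)
  rows 32-39 [x1,x2,x3=100]: 10100101  (ones: 4)
  rows 40-47 [x1,x2,x3=101]: 10100101  (ones: 4)
  rows 48-55 [x1,x2,x3=110]: 10100101  (ones: 4)
  rows 56-63 [x1,x2,x3=111]: 10100101  (ones: 4)
Count of 1-rows = 4+4+4+4+4+4+4+4 = 32

32


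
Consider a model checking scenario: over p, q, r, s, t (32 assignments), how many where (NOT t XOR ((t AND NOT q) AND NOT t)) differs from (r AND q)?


F1 = (NOT t XOR ((t AND NOT q) AND NOT t))
F2 = (r AND q)
Evaluate both on each of 32 rows (bits = p,q,r,s,t):
  row 0 [00000]: F1=1 F2=0 (differ) -> 1
  row 1 [00001]: F1=0 F2=0 -> 0
  row 2 [00010]: F1=1 F2=0 (differ) -> 1
  row 3 [00011]: F1=0 F2=0 -> 0
  row 4 [00100]: F1=1 F2=0 (differ) -> 1
  row 5 [00101]: F1=0 F2=0 -> 0
  row 6 [00110]: F1=1 F2=0 (differ) -> 1
  row 7 [00111]: F1=0 F2=0 -> 0
  row 8 [01000]: F1=1 F2=0 (differ) -> 1
  row 9 [01001]: F1=0 F2=0 -> 0
  row 10 [01010]: F1=1 F2=0 (differ) -> 1
  row 11 [01011]: F1=0 F2=0 -> 0
  row 12 [01100]: F1=1 F2=1 -> 0
  row 13 [01101]: F1=0 F2=1 (differ) -> 1
  row 14 [01110]: F1=1 F2=1 -> 0
  row 15 [01111]: F1=0 F2=1 (differ) -> 1
  row 16 [10000]: F1=1 F2=0 (differ) -> 1
  row 17 [10001]: F1=0 F2=0 -> 0
  row 18 [10010]: F1=1 F2=0 (differ) -> 1
  row 19 [10011]: F1=0 F2=0 -> 0
  row 20 [10100]: F1=1 F2=0 (differ) -> 1
  row 21 [10101]: F1=0 F2=0 -> 0
  row 22 [10110]: F1=1 F2=0 (differ) -> 1
  row 23 [10111]: F1=0 F2=0 -> 0
  row 24 [11000]: F1=1 F2=0 (differ) -> 1
  row 25 [11001]: F1=0 F2=0 -> 0
  row 26 [11010]: F1=1 F2=0 (differ) -> 1
  row 27 [11011]: F1=0 F2=0 -> 0
  row 28 [11100]: F1=1 F2=1 -> 0
  row 29 [11101]: F1=0 F2=1 (differ) -> 1
  row 30 [11110]: F1=1 F2=1 -> 0
  row 31 [11111]: F1=0 F2=1 (differ) -> 1
Full result column, 8 rows per line (p,q fixed per line; r,s,t runs 000..111 left to right):
  rows 0-7 [p,q=00]: 10101010  (ones: 4)
  rows 8-15 [p,q=01]: 10100101  (ones: 4)
  rows 16-23 [p,q=10]: 10101010  (ones: 4)
  rows 24-31 [p,q=11]: 10100101  (ones: 4)
Disagreements = 4+4+4+4 = 16

16


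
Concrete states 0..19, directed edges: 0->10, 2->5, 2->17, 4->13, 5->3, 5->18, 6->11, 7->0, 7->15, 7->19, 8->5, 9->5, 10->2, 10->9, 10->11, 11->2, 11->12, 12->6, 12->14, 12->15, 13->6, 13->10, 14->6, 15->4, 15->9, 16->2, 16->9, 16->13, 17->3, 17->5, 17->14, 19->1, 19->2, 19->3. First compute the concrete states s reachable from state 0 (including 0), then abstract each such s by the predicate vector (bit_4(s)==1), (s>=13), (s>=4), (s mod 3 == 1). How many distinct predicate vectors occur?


BFS from 0:
Concrete reachable: {0, 2, 3, 4, 5, 6, 9, 10, 11, 12, 13, 14, 15, 17, 18}
Abstract via predicates (bit_4(s)==1), (s>=13), (s>=4), (s mod 3 == 1):
  (0,0,0,0) <- {0, 2, 3}
  (0,0,1,0) <- {5, 6, 9, 11, 12}
  (0,0,1,1) <- {4, 10}
  (0,1,1,0) <- {14, 15}
  (0,1,1,1) <- {13}
  (1,1,1,0) <- {17, 18}
Distinct abstract states = 6

6


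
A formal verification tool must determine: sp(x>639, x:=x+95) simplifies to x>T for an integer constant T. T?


Formula: sp(P, x:=E) = exists old_x. (x = E[old_x/x]) AND P[old_x/x] (old_x is the value of x before the assignment; eliminate old_x by solving x = E[old_x/x] for old_x)
Step 1: Precondition P: x>639, i.e. old_x > 639
Step 2: Assignment gives x = old_x + 95, so old_x = x - 95
Step 3: Substitute into P: x - 95 > 639
Step 4: Simplify: x > 639+95 = 734

734


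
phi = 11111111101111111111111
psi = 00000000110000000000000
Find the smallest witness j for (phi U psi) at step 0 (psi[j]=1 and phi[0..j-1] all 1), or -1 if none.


(phi U psi) at 0: need smallest j with psi[j]=1 and phi[i]=1 for all i in [0,j).
Scan from step 0:
  step 0: phi=1, psi=0 -> continue
  step 1: phi=1, psi=0 -> continue
  step 2: phi=1, psi=0 -> continue
  step 3: phi=1, psi=0 -> continue
  step 8: psi=1 and phi held for [0,8) -> witness found
Witness step = 8

8


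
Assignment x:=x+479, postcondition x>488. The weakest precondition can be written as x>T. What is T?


Formula: wp(x:=E, P) = P[E/x] (substitute E for x in postcondition)
Step 1: Postcondition: x>488
Step 2: Substitute x+479 for x: x+479>488
Step 3: Solve for x: x > 488-479 = 9

9


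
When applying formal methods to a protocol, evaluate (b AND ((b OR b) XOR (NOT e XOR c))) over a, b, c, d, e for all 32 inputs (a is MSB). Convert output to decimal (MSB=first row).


Formula: (b AND ((b OR b) XOR (NOT e XOR c))) over a, b, c, d, e (32 rows)
Evaluate each row (bits = a,b,c,d,e, MSB first):
  row 0 [00000]: (0 AND ((0 OR 0) XOR (NOT 0 XOR 0))) -> 0
  row 1 [00001]: (0 AND ((0 OR 0) XOR (NOT 1 XOR 0))) -> 0
  row 2 [00010]: (0 AND ((0 OR 0) XOR (NOT 0 XOR 0))) -> 0
  row 3 [00011]: (0 AND ((0 OR 0) XOR (NOT 1 XOR 0))) -> 0
  row 4 [00100]: (0 AND ((0 OR 0) XOR (NOT 0 XOR 1))) -> 0
  row 5 [00101]: (0 AND ((0 OR 0) XOR (NOT 1 XOR 1))) -> 0
  row 6 [00110]: (0 AND ((0 OR 0) XOR (NOT 0 XOR 1))) -> 0
  row 7 [00111]: (0 AND ((0 OR 0) XOR (NOT 1 XOR 1))) -> 0
  row 8 [01000]: (1 AND ((1 OR 1) XOR (NOT 0 XOR 0))) -> 0
  row 9 [01001]: (1 AND ((1 OR 1) XOR (NOT 1 XOR 0))) -> 1
  row 10 [01010]: (1 AND ((1 OR 1) XOR (NOT 0 XOR 0))) -> 0
  row 11 [01011]: (1 AND ((1 OR 1) XOR (NOT 1 XOR 0))) -> 1
  row 12 [01100]: (1 AND ((1 OR 1) XOR (NOT 0 XOR 1))) -> 1
  row 13 [01101]: (1 AND ((1 OR 1) XOR (NOT 1 XOR 1))) -> 0
  row 14 [01110]: (1 AND ((1 OR 1) XOR (NOT 0 XOR 1))) -> 1
  row 15 [01111]: (1 AND ((1 OR 1) XOR (NOT 1 XOR 1))) -> 0
  row 16 [10000]: (0 AND ((0 OR 0) XOR (NOT 0 XOR 0))) -> 0
  row 17 [10001]: (0 AND ((0 OR 0) XOR (NOT 1 XOR 0))) -> 0
  row 18 [10010]: (0 AND ((0 OR 0) XOR (NOT 0 XOR 0))) -> 0
  row 19 [10011]: (0 AND ((0 OR 0) XOR (NOT 1 XOR 0))) -> 0
  row 20 [10100]: (0 AND ((0 OR 0) XOR (NOT 0 XOR 1))) -> 0
  row 21 [10101]: (0 AND ((0 OR 0) XOR (NOT 1 XOR 1))) -> 0
  row 22 [10110]: (0 AND ((0 OR 0) XOR (NOT 0 XOR 1))) -> 0
  row 23 [10111]: (0 AND ((0 OR 0) XOR (NOT 1 XOR 1))) -> 0
  row 24 [11000]: (1 AND ((1 OR 1) XOR (NOT 0 XOR 0))) -> 0
  row 25 [11001]: (1 AND ((1 OR 1) XOR (NOT 1 XOR 0))) -> 1
  row 26 [11010]: (1 AND ((1 OR 1) XOR (NOT 0 XOR 0))) -> 0
  row 27 [11011]: (1 AND ((1 OR 1) XOR (NOT 1 XOR 0))) -> 1
  row 28 [11100]: (1 AND ((1 OR 1) XOR (NOT 0 XOR 1))) -> 1
  row 29 [11101]: (1 AND ((1 OR 1) XOR (NOT 1 XOR 1))) -> 0
  row 30 [11110]: (1 AND ((1 OR 1) XOR (NOT 0 XOR 1))) -> 1
  row 31 [11111]: (1 AND ((1 OR 1) XOR (NOT 1 XOR 1))) -> 0
Full result column, 4 rows per line (a,b,c fixed per line; d,e runs 00..11 left to right):
  rows 0-3 [a,b,c=000]: 0000  = hex 0
  rows 4-7 [a,b,c=001]: 0000  = hex 0
  rows 8-11 [a,b,c=010]: 0101  = hex 5
  rows 12-15 [a,b,c=011]: 1010  = hex A
  rows 16-19 [a,b,c=100]: 0000  = hex 0
  rows 20-23 [a,b,c=101]: 0000  = hex 0
  rows 24-27 [a,b,c=110]: 0101  = hex 5
  rows 28-31 [a,b,c=111]: 1010  = hex A
Output column (row 0 .. row 31) = 00000000010110100000000001011010
Output column grouped in 4s = 0000 0000 0101 1010 0000 0000 0101 1010 = 0x005A005A
Convert to decimal digit by digit (value = value*16 + digit):
  0 -> 0
  0*16 + 0 = 0
  0*16 + 5 = 5
  5*16 + 10 (A) = 90
  90*16 + 0 = 1440
  1440*16 + 0 = 23040
  23040*16 + 5 = 368645
  368645*16 + 10 (A) = 5898330
Decimal = 5898330

5898330
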